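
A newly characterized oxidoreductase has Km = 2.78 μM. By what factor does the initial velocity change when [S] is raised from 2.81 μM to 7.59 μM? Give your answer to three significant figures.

Since Vmax cancels, v₂/v₁ = [S]₂(Km+[S]₁) / [S]₁(Km+[S]₂).
= 7.59×(2.78+2.81) / (2.81×(2.78+7.59)) = 42.43/29.14 = 1.46.

1.46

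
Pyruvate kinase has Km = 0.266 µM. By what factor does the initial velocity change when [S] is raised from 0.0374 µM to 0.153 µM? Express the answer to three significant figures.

2.96

The fractional saturations are [S]/(Km+[S]) = 0.0374/0.3034 = 0.1233 and 0.153/0.4190 = 0.3652.
v₂/v₁ is just their ratio: 0.3652/0.1233 = 2.96.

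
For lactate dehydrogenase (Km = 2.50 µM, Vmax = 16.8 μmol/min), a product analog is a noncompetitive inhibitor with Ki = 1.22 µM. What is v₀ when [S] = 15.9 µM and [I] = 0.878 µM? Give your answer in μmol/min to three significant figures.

8.44 μmol/min

With α = 1 + [I]/Ki = 1 + 0.878/1.22 = 1.720, the noncompetitive rate law is v = (Vmax/α)·[S] / (Km + [S]).
v = (16.8/1.720)×15.9 / (2.50 + 15.9) = 155.3/18.40 = 8.44 μmol/min.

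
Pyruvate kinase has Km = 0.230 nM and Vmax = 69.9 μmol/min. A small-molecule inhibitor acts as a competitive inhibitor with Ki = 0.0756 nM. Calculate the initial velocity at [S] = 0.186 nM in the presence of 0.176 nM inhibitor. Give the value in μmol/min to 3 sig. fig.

13.7 μmol/min

With α = 1 + [I]/Ki = 1 + 0.176/0.0756 = 3.328, the competitive rate law is v = Vmax[S] / (αKm + [S]).
v = 69.9×0.186 / (3.328×0.230 + 0.186) = 13.00/0.9514 = 13.7 μmol/min.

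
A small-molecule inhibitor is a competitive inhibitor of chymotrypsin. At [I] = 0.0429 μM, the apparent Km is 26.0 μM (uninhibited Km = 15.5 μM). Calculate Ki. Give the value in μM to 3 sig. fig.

0.0633 μM

Competitive: Km,app = α·Km with α = 1 + [I]/Ki.
α = Km,app/Km = 26.0/15.5 = 1.677.
Since α = 1 + [I]/Ki, [I]/Ki = 1.677 − 1 = 0.6774 and Ki = 0.0429/0.6774 = 0.0633 μM.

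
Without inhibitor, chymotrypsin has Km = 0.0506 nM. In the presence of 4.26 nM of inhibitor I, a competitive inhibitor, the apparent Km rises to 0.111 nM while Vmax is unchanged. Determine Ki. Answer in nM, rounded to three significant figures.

3.57 nM

Competitive: Km,app = α·Km with α = 1 + [I]/Ki.
α = Km,app/Km = 0.111/0.0506 = 2.194.
Ki = [I]/(α − 1) = 4.26/1.194 = 3.57 nM.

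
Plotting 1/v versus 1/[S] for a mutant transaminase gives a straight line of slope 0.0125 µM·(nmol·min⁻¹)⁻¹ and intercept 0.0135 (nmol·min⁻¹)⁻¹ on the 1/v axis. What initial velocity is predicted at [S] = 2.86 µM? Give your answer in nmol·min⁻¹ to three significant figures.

56.0 nmol·min⁻¹

The y-intercept is 1/Vmax, so Vmax = 1/0.0135 = 74.1 nmol·min⁻¹.
The slope is Km/Vmax, so Km = 0.0125 × 74.1 = 0.926 µM.
Then v = 74.1 × 2.86/(0.926 + 2.86) = 56.0 nmol·min⁻¹.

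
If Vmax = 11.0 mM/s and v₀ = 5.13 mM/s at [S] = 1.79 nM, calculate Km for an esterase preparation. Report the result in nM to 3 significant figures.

From v = Vmax[S]/(Km+[S]), Km = [S](Vmax − v)/v.
Km = 1.79 × (11.0 − 5.13) / 5.13 = 10.51/5.13 = 2.05 nM.

2.05 nM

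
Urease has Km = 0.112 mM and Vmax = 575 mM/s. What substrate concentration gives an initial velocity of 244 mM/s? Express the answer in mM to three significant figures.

Rearranging v = Vmax[S]/(Km+[S]) gives [S] = Km·v/(Vmax − v).
[S] = 0.112 × 244 / (575 − 244) = 27.33/331.0 = 0.0826 mM.

0.0826 mM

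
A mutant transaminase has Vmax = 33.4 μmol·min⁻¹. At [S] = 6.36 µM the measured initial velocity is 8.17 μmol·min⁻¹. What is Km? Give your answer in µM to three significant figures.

From v = Vmax[S]/(Km+[S]), Km = [S](Vmax − v)/v.
Km = 6.36 × (33.4 − 8.17) / 8.17 = 160.5/8.17 = 19.6 µM.

19.6 µM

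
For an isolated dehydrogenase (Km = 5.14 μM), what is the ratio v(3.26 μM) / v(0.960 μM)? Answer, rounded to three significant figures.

Since Vmax cancels, v₂/v₁ = [S]₂(Km+[S]₁) / [S]₁(Km+[S]₂).
= 3.26×(5.14+0.960) / (0.960×(5.14+3.26)) = 19.89/8.064 = 2.47.

2.47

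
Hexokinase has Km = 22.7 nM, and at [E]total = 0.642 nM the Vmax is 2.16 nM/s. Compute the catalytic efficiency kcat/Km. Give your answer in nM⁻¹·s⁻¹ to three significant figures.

0.148 nM⁻¹·s⁻¹

kcat = Vmax/[E]total = 2.16/0.642 = 3.36 s⁻¹.
kcat/Km = 3.36/22.7 = 0.148 nM⁻¹·s⁻¹.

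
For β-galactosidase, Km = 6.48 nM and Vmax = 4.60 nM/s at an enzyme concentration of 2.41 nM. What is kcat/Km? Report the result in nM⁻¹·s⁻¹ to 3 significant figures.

0.295 nM⁻¹·s⁻¹

kcat = Vmax/[E]total = 4.60/2.41 = 1.91 s⁻¹.
kcat/Km = 1.91/6.48 = 0.295 nM⁻¹·s⁻¹.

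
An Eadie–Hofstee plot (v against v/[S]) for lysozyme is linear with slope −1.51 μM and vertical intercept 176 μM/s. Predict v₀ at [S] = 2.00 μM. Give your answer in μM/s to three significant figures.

In the Eadie–Hofstee form v = Vmax − Km·(v/[S]), the slope is −Km and the intercept is Vmax, so Km = 1.51 μM and Vmax = 176 μM/s.
v = 176 × 2.00/(1.51 + 2.00) = 100 μM/s.

100 μM/s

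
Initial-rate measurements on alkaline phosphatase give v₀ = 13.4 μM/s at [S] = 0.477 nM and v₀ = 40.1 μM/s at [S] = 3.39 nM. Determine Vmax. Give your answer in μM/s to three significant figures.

59.5 μM/s

From v = Vmax[S]/(Km+[S]), each point gives Vmax = v(Km+[S])/[S].
Equating: 13.4(Km+0.477)/0.477 = 40.1(Km+3.39)/3.39.
28.09·Km + 13.4 = 11.83·Km + 40.1, so (28.09 − 11.83)·Km = 40.1 − 13.4.
Km = 26.70/16.26 = 1.64 nM; then Vmax = 13.4(1.64+0.477)/0.477 = 59.5 μM/s.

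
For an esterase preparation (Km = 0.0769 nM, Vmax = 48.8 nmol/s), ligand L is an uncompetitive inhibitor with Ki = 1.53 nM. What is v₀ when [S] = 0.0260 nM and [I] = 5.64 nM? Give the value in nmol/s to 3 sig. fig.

6.38 nmol/s

α = 1 + [I]/Ki = 1 + 5.64/1.53 = 4.686.
For an uncompetitive inhibitor, both parameters are divided by α, giving Vmax/α and Km/α: Km,app = 0.0164 nM, Vmax,app = 10.4 nmol/s.
v = Vmax,app·[S]/(Km,app + [S]) = 10.4 × 0.0260/(0.0164 + 0.0260) = 6.38 nmol/s.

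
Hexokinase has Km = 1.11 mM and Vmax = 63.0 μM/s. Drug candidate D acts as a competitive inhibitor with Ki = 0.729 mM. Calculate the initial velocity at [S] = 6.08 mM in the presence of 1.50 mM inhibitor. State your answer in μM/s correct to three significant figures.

40.4 μM/s

α = 1 + [I]/Ki = 1 + 1.50/0.729 = 3.058.
For a competitive inhibitor, Vmax is unchanged and the apparent Km becomes α·Km: Km,app = 3.39 mM, Vmax,app = 63.0 μM/s.
v = Vmax,app·[S]/(Km,app + [S]) = 63.0 × 6.08/(3.39 + 6.08) = 40.4 μM/s.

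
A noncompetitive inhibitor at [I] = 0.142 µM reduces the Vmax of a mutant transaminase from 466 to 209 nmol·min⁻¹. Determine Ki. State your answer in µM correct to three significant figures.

0.115 µM

Noncompetitive: Vmax,app = Vmax/α with α = 1 + [I]/Ki.
α = Vmax/Vmax,app = 466/209 = 2.230.
Ki = [I]/(α − 1) = 0.142/1.230 = 0.115 µM.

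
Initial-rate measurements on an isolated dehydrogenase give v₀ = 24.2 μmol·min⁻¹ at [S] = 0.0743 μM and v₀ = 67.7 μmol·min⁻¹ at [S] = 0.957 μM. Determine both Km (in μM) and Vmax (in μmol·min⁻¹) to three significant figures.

Km = 0.171 μM; Vmax = 79.8 μmol·min⁻¹

From v = Vmax[S]/(Km+[S]), each point gives Vmax = v(Km+[S])/[S].
Equating: 24.2(Km+0.0743)/0.0743 = 67.7(Km+0.957)/0.957.
325.7·Km + 24.2 = 70.74·Km + 67.7, so (325.7 − 70.74)·Km = 67.7 − 24.2.
Km = 43.50/255.0 = 0.171 μM; then Vmax = 24.2(0.171+0.0743)/0.0743 = 79.8 μmol·min⁻¹.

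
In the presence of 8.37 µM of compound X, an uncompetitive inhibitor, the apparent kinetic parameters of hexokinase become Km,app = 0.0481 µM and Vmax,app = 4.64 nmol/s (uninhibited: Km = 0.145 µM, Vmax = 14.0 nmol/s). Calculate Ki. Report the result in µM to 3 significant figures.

4.15 µM

Uncompetitive: Vmax,app = Vmax/α (and Km,app = Km/α) with α = 1 + [I]/Ki.
α = Vmax/Vmax,app = 14.0/4.64 = 3.017.
Ki = [I]/(α − 1) = 8.37/2.017 = 4.15 µM.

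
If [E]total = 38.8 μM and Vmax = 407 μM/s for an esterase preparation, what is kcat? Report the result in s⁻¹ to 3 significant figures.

kcat = Vmax/[E]total = 407 μM/s / 38.8 μM = 10.5 s⁻¹.

10.5 s⁻¹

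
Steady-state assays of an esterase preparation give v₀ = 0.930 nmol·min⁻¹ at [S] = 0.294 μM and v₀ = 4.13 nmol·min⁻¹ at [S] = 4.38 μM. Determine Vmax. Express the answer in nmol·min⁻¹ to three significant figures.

5.49 nmol·min⁻¹

From v = Vmax[S]/(Km+[S]), each point gives Vmax = v(Km+[S])/[S].
Equating: 0.930(Km+0.294)/0.294 = 4.13(Km+4.38)/4.38.
3.163·Km + 0.930 = 0.9429·Km + 4.13, so (3.163 − 0.9429)·Km = 4.13 − 0.930.
Km = 3.200/2.220 = 1.44 μM; then Vmax = 0.930(1.44+0.294)/0.294 = 5.49 nmol·min⁻¹.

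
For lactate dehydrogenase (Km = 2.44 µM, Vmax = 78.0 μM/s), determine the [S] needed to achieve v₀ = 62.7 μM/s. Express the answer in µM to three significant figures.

Rearranging v = Vmax[S]/(Km+[S]) gives [S] = Km·v/(Vmax − v).
[S] = 2.44 × 62.7 / (78.0 − 62.7) = 153.0/15.30 = 10.0 µM.

10.0 µM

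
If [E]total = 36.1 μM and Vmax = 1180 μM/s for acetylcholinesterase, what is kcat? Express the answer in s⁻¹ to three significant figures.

kcat = Vmax/[E]total = 1180 μM/s / 36.1 μM = 32.7 s⁻¹.

32.7 s⁻¹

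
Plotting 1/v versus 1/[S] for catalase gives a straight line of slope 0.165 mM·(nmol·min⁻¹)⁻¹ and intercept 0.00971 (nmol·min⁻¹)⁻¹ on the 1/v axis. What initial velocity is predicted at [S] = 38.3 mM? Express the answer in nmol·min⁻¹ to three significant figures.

The y-intercept is 1/Vmax, so Vmax = 1/0.00971 = 103 nmol·min⁻¹.
The slope is Km/Vmax, so Km = 0.165 × 103 = 17.0 mM.
Then v = 103 × 38.3/(17.0 + 38.3) = 71.3 nmol·min⁻¹.

71.3 nmol·min⁻¹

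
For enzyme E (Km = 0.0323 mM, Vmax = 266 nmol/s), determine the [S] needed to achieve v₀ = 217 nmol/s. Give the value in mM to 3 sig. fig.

Rearranging v = Vmax[S]/(Km+[S]) gives [S] = Km·v/(Vmax − v).
[S] = 0.0323 × 217 / (266 − 217) = 7.009/49.00 = 0.143 mM.

0.143 mM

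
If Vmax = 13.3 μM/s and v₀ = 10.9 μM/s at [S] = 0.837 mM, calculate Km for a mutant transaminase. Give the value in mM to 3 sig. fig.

v/Vmax = 10.9/13.3 = 0.8195 = [S]/(Km+[S]).
So Km + [S] = [S]/0.8195 = 1.021 mM, giving Km = 1.021 − 0.837 = 0.184 mM.

0.184 mM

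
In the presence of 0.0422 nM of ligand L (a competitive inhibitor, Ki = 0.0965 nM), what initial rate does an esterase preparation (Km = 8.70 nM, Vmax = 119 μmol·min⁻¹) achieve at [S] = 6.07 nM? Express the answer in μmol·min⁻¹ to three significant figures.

38.9 μmol·min⁻¹

α = 1 + [I]/Ki = 1 + 0.0422/0.0965 = 1.437.
For a competitive inhibitor, Vmax is unchanged and the apparent Km becomes α·Km: Km,app = 12.5 nM, Vmax,app = 119 μmol·min⁻¹.
v = Vmax,app·[S]/(Km,app + [S]) = 119 × 6.07/(12.5 + 6.07) = 38.9 μmol·min⁻¹.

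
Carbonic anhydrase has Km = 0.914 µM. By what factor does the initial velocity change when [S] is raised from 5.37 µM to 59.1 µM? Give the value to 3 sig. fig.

1.15

The fractional saturations are [S]/(Km+[S]) = 5.37/6.284 = 0.8546 and 59.1/60.01 = 0.9848.
v₂/v₁ is just their ratio: 0.9848/0.8546 = 1.15.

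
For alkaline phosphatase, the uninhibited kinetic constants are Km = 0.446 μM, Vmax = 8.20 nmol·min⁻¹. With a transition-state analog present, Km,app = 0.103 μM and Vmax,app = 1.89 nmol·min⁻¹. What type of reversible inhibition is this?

uncompetitive

Both Km and Vmax decrease by the same factor (~4.34-fold) — characteristic of uncompetitive inhibition.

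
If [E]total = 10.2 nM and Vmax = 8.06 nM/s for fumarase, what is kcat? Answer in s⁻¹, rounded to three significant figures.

kcat = Vmax/[E]total = 8.06 nM/s / 10.2 nM = 0.790 s⁻¹.

0.790 s⁻¹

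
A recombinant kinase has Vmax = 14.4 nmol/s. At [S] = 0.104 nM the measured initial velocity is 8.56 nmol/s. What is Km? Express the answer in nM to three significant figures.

From v = Vmax[S]/(Km+[S]), Km = [S](Vmax − v)/v.
Km = 0.104 × (14.4 − 8.56) / 8.56 = 0.6074/8.56 = 0.0710 nM.

0.0710 nM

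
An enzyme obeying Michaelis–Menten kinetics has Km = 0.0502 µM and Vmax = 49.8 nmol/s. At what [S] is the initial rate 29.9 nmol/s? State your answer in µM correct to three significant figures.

0.0754 µM

The required fractional saturation is v/Vmax = 29.9/49.8 = 0.6004.
Then [S]/(Km+[S]) = 0.6004 ⇒ [S] = 0.0502 × 0.6004/(1 − 0.6004) = 0.0754 µM.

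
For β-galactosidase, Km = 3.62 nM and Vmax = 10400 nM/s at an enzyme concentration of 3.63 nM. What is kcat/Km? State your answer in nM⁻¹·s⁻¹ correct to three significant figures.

kcat = Vmax/[E]total = 10400/3.63 = 2870 s⁻¹.
kcat/Km = 2870/3.62 = 791 nM⁻¹·s⁻¹.

791 nM⁻¹·s⁻¹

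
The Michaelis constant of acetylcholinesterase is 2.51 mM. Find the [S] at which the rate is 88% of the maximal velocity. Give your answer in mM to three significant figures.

v/Vmax = [S]/(Km+[S]) = 0.88, so [S] = Km·0.88/(1 − 0.88) = 2.51 × 7.333.
[S] = 18.4 mM.

18.4 mM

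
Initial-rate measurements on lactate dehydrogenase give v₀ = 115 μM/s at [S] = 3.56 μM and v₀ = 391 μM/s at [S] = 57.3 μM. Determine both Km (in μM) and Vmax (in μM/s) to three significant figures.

Km = 10.8 μM; Vmax = 465 μM/s

In reciprocal form, 1/v = (Km/Vmax)·(1/[S]) + 1/Vmax. The two points give (1/[S], 1/v) = (0.2809, 0.008696) and (0.01745, 0.002558).
Slope = (0.008696 − 0.002558)/(0.2809 − 0.01745) = 0.02330; intercept = 0.008696 − 0.02330×0.2809 = 0.002151.
Vmax = 1/intercept = 465 μM/s; Km = slope × Vmax = 0.02330 × 465 = 10.8 μM.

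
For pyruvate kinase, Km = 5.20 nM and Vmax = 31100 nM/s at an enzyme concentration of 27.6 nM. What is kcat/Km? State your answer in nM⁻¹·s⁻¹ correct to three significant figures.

kcat = Vmax/[E]total = 31100/27.6 = 1130 s⁻¹.
kcat/Km = 1130/5.20 = 217 nM⁻¹·s⁻¹.

217 nM⁻¹·s⁻¹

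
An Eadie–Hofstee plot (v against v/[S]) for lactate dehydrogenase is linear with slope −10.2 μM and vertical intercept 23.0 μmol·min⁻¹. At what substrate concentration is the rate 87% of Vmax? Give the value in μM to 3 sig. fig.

The Eadie–Hofstee slope gives Km = 10.2 μM (slope = −Km).
v/Vmax = [S]/(Km+[S]) = 0.87 ⇒ [S] = Km·0.87/(1−0.87) = 10.2 × 6.692 = 68.3 μM.

68.3 μM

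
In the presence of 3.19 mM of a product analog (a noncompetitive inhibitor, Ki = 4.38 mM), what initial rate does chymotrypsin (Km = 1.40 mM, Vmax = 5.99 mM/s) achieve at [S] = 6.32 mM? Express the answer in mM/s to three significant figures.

2.84 mM/s

With α = 1 + [I]/Ki = 1 + 3.19/4.38 = 1.728, the noncompetitive rate law is v = (Vmax/α)·[S] / (Km + [S]).
v = (5.99/1.728)×6.32 / (1.40 + 6.32) = 21.90/7.720 = 2.84 mM/s.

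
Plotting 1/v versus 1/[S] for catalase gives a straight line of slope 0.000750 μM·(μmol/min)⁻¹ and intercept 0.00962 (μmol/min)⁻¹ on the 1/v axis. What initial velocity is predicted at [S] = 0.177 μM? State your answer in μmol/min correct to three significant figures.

72.2 μmol/min

The y-intercept is 1/Vmax, so Vmax = 1/0.00962 = 104 μmol/min.
The slope is Km/Vmax, so Km = 0.000750 × 104 = 0.0780 μM.
Then v = 104 × 0.177/(0.0780 + 0.177) = 72.2 μmol/min.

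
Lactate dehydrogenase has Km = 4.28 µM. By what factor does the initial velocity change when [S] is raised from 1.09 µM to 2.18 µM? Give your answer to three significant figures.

The fractional saturations are [S]/(Km+[S]) = 1.09/5.370 = 0.2030 and 2.18/6.460 = 0.3375.
v₂/v₁ is just their ratio: 0.3375/0.2030 = 1.66.

1.66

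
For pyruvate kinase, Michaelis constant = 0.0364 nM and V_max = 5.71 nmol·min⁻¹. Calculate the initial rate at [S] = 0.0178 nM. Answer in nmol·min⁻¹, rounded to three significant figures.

[S]/(Km+[S]) = 0.0178/0.05420 = 0.3284, the fractional saturation.
v = 0.3284 × Vmax = 0.3284 × 5.71 = 1.88 nmol·min⁻¹.

1.88 nmol·min⁻¹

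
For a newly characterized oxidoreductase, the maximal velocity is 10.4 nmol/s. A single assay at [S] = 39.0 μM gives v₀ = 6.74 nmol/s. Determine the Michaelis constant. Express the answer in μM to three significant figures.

v/Vmax = 6.74/10.4 = 0.6481 = [S]/(Km+[S]).
So Km + [S] = [S]/0.6481 = 60.18 μM, giving Km = 60.18 − 39.0 = 21.2 μM.

21.2 μM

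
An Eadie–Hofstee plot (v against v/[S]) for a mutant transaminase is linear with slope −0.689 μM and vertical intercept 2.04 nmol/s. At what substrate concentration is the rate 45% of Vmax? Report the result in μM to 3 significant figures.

The Eadie–Hofstee slope gives Km = 0.689 μM (slope = −Km).
v/Vmax = [S]/(Km+[S]) = 0.45 ⇒ [S] = Km·0.45/(1−0.45) = 0.689 × 0.8182 = 0.564 μM.

0.564 μM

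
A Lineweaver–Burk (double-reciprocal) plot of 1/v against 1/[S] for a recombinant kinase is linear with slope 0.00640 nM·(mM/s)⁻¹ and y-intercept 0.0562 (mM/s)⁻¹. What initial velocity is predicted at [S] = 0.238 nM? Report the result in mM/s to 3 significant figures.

The y-intercept is 1/Vmax, so Vmax = 1/0.0562 = 17.8 mM/s.
The slope is Km/Vmax, so Km = 0.00640 × 17.8 = 0.114 nM.
Then v = 17.8 × 0.238/(0.114 + 0.238) = 12.0 mM/s.

12.0 mM/s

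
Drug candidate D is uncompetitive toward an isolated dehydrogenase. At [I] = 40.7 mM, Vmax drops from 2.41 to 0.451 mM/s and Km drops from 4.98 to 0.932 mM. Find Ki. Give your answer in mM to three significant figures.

Uncompetitive: Vmax,app = Vmax/α (and Km,app = Km/α) with α = 1 + [I]/Ki.
α = Vmax/Vmax,app = 2.41/0.451 = 5.344.
Since α = 1 + [I]/Ki, [I]/Ki = 5.344 − 1 = 4.344 and Ki = 40.7/4.344 = 9.37 mM.

9.37 mM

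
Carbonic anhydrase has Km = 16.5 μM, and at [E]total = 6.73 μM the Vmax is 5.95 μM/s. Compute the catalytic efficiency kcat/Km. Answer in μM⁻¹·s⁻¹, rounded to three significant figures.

0.0536 μM⁻¹·s⁻¹

kcat = Vmax/[E]total = 5.95/6.73 = 0.884 s⁻¹.
kcat/Km = 0.884/16.5 = 0.0536 μM⁻¹·s⁻¹.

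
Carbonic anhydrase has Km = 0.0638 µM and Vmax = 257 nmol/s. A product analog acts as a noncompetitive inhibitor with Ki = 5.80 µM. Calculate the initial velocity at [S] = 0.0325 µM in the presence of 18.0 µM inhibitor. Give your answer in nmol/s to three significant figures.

21.1 nmol/s

With α = 1 + [I]/Ki = 1 + 18.0/5.80 = 4.103, the noncompetitive rate law is v = (Vmax/α)·[S] / (Km + [S]).
v = (257/4.103)×0.0325 / (0.0638 + 0.0325) = 2.035/0.09630 = 21.1 nmol/s.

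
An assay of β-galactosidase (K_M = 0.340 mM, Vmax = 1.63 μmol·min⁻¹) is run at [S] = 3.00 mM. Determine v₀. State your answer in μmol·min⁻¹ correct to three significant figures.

[S]/(Km+[S]) = 3.00/3.340 = 0.8982, the fractional saturation.
v = 0.8982 × Vmax = 0.8982 × 1.63 = 1.46 μmol·min⁻¹.

1.46 μmol·min⁻¹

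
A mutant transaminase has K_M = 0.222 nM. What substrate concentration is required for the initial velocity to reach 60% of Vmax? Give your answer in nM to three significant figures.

v/Vmax = [S]/(Km+[S]) = 0.6, so [S] = Km·0.6/(1 − 0.6) = 0.222 × 1.500.
[S] = 0.333 nM.

0.333 nM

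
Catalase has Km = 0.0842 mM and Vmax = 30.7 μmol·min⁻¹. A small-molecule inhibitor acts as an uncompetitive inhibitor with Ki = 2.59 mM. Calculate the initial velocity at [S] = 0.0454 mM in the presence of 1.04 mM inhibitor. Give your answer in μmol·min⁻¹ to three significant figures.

α = 1 + [I]/Ki = 1 + 1.04/2.59 = 1.402.
For an uncompetitive inhibitor, both parameters are divided by α, giving Vmax/α and Km/α: Km,app = 0.0601 mM, Vmax,app = 21.9 μmol·min⁻¹.
v = Vmax,app·[S]/(Km,app + [S]) = 21.9 × 0.0454/(0.0601 + 0.0454) = 9.43 μmol·min⁻¹.

9.43 μmol·min⁻¹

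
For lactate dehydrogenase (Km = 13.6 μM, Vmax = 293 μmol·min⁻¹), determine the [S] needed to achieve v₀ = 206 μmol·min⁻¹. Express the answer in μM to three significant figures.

32.2 μM

The required fractional saturation is v/Vmax = 206/293 = 0.7031.
Then [S]/(Km+[S]) = 0.7031 ⇒ [S] = 13.6 × 0.7031/(1 − 0.7031) = 32.2 μM.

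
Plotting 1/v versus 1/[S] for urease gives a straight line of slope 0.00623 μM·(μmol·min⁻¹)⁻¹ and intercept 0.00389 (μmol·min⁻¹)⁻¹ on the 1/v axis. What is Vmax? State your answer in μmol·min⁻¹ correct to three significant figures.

The y-intercept of a Lineweaver–Burk plot equals 1/Vmax, so Vmax = 1/0.00389 = 257 μmol·min⁻¹.

257 μmol·min⁻¹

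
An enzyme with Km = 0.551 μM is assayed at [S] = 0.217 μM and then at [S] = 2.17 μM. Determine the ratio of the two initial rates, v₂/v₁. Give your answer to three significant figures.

Since Vmax cancels, v₂/v₁ = [S]₂(Km+[S]₁) / [S]₁(Km+[S]₂).
= 2.17×(0.551+0.217) / (0.217×(0.551+2.17)) = 1.667/0.5905 = 2.82.

2.82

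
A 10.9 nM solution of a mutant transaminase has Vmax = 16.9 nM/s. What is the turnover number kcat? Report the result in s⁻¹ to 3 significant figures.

kcat = Vmax/[E]total = 16.9 nM/s / 10.9 nM = 1.55 s⁻¹.

1.55 s⁻¹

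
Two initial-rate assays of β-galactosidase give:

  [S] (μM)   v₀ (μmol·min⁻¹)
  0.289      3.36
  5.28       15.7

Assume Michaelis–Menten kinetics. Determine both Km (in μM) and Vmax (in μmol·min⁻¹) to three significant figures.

From v = Vmax[S]/(Km+[S]), each point gives Vmax = v(Km+[S])/[S].
Equating: 3.36(Km+0.289)/0.289 = 15.7(Km+5.28)/5.28.
11.63·Km + 3.36 = 2.973·Km + 15.7, so (11.63 − 2.973)·Km = 15.7 − 3.36.
Km = 12.34/8.653 = 1.43 μM; then Vmax = 3.36(1.43+0.289)/0.289 = 19.9 μmol·min⁻¹.

Km = 1.43 μM; Vmax = 19.9 μmol·min⁻¹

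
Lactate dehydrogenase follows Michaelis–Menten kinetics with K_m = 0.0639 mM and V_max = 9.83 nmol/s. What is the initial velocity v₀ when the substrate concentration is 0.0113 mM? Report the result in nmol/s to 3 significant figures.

1.48 nmol/s

v = Vmax·[S]/(Km + [S]) = 9.83 × 0.0113 / (0.0639 + 0.0113)
  = 0.1111 / 0.07520 = 1.48 nmol/s.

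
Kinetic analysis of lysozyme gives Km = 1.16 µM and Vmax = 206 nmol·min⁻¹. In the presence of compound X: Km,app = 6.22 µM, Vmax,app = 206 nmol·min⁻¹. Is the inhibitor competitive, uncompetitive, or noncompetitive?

competitive

Km increases (1.16 → 6.22 µM) while Vmax is unchanged — the hallmark of competitive inhibition.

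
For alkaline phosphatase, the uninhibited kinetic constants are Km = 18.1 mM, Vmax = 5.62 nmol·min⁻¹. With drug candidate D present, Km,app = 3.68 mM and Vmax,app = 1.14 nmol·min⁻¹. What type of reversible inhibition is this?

uncompetitive

Both Km and Vmax decrease by the same factor (~4.92-fold) — characteristic of uncompetitive inhibition.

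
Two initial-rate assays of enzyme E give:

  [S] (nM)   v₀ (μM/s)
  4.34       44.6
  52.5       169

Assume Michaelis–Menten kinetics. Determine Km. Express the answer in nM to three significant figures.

From v = Vmax[S]/(Km+[S]), each point gives Vmax = v(Km+[S])/[S].
Equating: 44.6(Km+4.34)/4.34 = 169(Km+52.5)/52.5.
10.28·Km + 44.6 = 3.219·Km + 169, so (10.28 − 3.219)·Km = 169 − 44.6.
Km = 124.4/7.057 = 17.6 nM; then Vmax = 44.6(17.6+4.34)/4.34 = 226 μM/s.

17.6 nM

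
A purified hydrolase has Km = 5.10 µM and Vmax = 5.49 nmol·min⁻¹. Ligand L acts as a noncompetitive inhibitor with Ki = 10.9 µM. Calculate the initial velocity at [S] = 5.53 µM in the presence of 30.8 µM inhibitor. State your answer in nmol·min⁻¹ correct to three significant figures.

With α = 1 + [I]/Ki = 1 + 30.8/10.9 = 3.826, the noncompetitive rate law is v = (Vmax/α)·[S] / (Km + [S]).
v = (5.49/3.826)×5.53 / (5.10 + 5.53) = 7.936/10.63 = 0.747 nmol·min⁻¹.

0.747 nmol·min⁻¹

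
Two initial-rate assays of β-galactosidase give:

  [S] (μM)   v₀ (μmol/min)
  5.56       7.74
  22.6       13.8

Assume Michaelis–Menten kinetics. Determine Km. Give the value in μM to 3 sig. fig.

7.75 μM

In reciprocal form, 1/v = (Km/Vmax)·(1/[S]) + 1/Vmax. The two points give (1/[S], 1/v) = (0.1799, 0.1292) and (0.04425, 0.07246).
Slope = (0.1292 − 0.07246)/(0.1799 − 0.04425) = 0.4184; intercept = 0.1292 − 0.4184×0.1799 = 0.05395.
Vmax = 1/intercept = 18.5 μmol/min; Km = slope × Vmax = 0.4184 × 18.5 = 7.75 μM.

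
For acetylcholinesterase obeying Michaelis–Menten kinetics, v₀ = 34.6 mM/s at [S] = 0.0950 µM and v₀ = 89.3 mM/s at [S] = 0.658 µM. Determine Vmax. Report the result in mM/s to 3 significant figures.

In reciprocal form, 1/v = (Km/Vmax)·(1/[S]) + 1/Vmax. The two points give (1/[S], 1/v) = (10.53, 0.02890) and (1.520, 0.01120).
Slope = (0.02890 − 0.01120)/(10.53 − 1.520) = 0.001966; intercept = 0.02890 − 0.001966×10.53 = 0.008211.
Vmax = 1/intercept = 122 mM/s; Km = slope × Vmax = 0.001966 × 122 = 0.239 µM.

122 mM/s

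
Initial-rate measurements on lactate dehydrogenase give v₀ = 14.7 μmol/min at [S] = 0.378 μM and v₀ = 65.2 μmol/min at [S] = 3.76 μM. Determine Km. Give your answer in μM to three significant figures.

In reciprocal form, 1/v = (Km/Vmax)·(1/[S]) + 1/Vmax. The two points give (1/[S], 1/v) = (2.646, 0.06803) and (0.2660, 0.01534).
Slope = (0.06803 − 0.01534)/(2.646 − 0.2660) = 0.02214; intercept = 0.06803 − 0.02214×2.646 = 0.009448.
Vmax = 1/intercept = 106 μmol/min; Km = slope × Vmax = 0.02214 × 106 = 2.34 μM.

2.34 μM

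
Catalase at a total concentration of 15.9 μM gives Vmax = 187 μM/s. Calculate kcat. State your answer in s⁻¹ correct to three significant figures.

11.8 s⁻¹

kcat = Vmax/[E]total = 187 μM/s / 15.9 μM = 11.8 s⁻¹.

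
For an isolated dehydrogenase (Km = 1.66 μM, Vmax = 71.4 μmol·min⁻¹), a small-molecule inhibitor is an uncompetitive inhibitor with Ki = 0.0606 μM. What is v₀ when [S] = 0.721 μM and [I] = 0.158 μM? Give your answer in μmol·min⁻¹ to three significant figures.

12.1 μmol·min⁻¹

With α = 1 + [I]/Ki = 1 + 0.158/0.0606 = 3.607, the uncompetitive rate law is v = (Vmax/α)·[S] / (Km/α + [S]).
v = (71.4/3.607)×0.721 / (1.66/3.607 + 0.721) = 14.27/1.181 = 12.1 μmol·min⁻¹.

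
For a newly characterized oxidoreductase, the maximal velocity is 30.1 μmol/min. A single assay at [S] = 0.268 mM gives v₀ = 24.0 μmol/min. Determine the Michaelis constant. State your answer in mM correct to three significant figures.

0.0681 mM

From v = Vmax[S]/(Km+[S]), Km = [S](Vmax − v)/v.
Km = 0.268 × (30.1 − 24.0) / 24.0 = 1.635/24.0 = 0.0681 mM.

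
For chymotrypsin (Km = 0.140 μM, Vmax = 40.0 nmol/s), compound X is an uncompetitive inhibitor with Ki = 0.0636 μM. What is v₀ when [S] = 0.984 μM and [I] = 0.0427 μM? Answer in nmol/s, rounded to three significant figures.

With α = 1 + [I]/Ki = 1 + 0.0427/0.0636 = 1.671, the uncompetitive rate law is v = (Vmax/α)·[S] / (Km/α + [S]).
v = (40.0/1.671)×0.984 / (0.140/1.671 + 0.984) = 23.55/1.068 = 22.1 nmol/s.

22.1 nmol/s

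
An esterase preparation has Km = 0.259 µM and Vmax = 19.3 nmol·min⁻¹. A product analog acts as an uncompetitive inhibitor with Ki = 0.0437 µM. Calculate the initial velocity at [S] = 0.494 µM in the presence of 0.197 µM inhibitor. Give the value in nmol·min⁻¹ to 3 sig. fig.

With α = 1 + [I]/Ki = 1 + 0.197/0.0437 = 5.508, the uncompetitive rate law is v = (Vmax/α)·[S] / (Km/α + [S]).
v = (19.3/5.508)×0.494 / (0.259/5.508 + 0.494) = 1.731/0.5410 = 3.20 nmol·min⁻¹.

3.20 nmol·min⁻¹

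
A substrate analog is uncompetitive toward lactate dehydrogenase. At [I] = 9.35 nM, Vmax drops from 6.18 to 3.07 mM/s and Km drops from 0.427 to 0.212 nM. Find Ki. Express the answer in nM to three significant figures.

9.23 nM

Uncompetitive: Vmax,app = Vmax/α (and Km,app = Km/α) with α = 1 + [I]/Ki.
α = Vmax/Vmax,app = 6.18/3.07 = 2.013.
Since α = 1 + [I]/Ki, [I]/Ki = 2.013 − 1 = 1.013 and Ki = 9.35/1.013 = 9.23 nM.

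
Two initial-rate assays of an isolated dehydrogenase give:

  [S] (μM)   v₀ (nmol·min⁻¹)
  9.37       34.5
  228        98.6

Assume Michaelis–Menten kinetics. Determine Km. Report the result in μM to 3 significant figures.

From v = Vmax[S]/(Km+[S]), each point gives Vmax = v(Km+[S])/[S].
Equating: 34.5(Km+9.37)/9.37 = 98.6(Km+228)/228.
3.682·Km + 34.5 = 0.4325·Km + 98.6, so (3.682 − 0.4325)·Km = 98.6 − 34.5.
Km = 64.10/3.250 = 19.7 μM; then Vmax = 34.5(19.7+9.37)/9.37 = 107 nmol·min⁻¹.

19.7 μM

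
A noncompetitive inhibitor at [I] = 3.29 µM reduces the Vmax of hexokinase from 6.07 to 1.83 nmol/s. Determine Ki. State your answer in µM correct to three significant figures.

1.42 µM

Noncompetitive: Vmax,app = Vmax/α with α = 1 + [I]/Ki.
α = Vmax/Vmax,app = 6.07/1.83 = 3.317.
Since α = 1 + [I]/Ki, [I]/Ki = 3.317 − 1 = 2.317 and Ki = 3.29/2.317 = 1.42 µM.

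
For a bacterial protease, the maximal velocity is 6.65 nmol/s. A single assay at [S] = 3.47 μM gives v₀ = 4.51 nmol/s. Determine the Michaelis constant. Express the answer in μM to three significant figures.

1.65 μM

v/Vmax = 4.51/6.65 = 0.6782 = [S]/(Km+[S]).
So Km + [S] = [S]/0.6782 = 5.117 μM, giving Km = 5.117 − 3.47 = 1.65 μM.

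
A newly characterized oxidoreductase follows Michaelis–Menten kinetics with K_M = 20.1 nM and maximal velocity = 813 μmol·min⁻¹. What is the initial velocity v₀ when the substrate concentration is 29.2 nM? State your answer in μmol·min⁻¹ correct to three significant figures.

482 μmol·min⁻¹

[S]/(Km+[S]) = 29.2/49.30 = 0.5923, the fractional saturation.
v = 0.5923 × Vmax = 0.5923 × 813 = 482 μmol·min⁻¹.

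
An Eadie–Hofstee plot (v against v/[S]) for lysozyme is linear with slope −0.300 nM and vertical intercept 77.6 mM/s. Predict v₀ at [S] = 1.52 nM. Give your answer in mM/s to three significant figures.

64.8 mM/s

In the Eadie–Hofstee form v = Vmax − Km·(v/[S]), the slope is −Km and the intercept is Vmax, so Km = 0.300 nM and Vmax = 77.6 mM/s.
v = 77.6 × 1.52/(0.300 + 1.52) = 64.8 mM/s.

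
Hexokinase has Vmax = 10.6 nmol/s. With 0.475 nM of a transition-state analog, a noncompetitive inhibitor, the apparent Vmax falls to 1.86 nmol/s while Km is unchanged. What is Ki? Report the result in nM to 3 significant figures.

Noncompetitive: Vmax,app = Vmax/α with α = 1 + [I]/Ki.
α = Vmax/Vmax,app = 10.6/1.86 = 5.699.
Since α = 1 + [I]/Ki, [I]/Ki = 5.699 − 1 = 4.699 and Ki = 0.475/4.699 = 0.101 nM.

0.101 nM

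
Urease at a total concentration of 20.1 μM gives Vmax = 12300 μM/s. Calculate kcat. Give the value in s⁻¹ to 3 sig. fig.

612 s⁻¹

kcat = Vmax/[E]total = 12300 μM/s / 20.1 μM = 612 s⁻¹.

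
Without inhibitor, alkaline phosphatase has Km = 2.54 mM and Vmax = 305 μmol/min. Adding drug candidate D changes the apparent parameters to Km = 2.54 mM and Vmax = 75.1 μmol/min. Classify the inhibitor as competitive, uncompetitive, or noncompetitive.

Vmax decreases (305 → 75.1 μmol/min) while Km is unchanged — pure noncompetitive inhibition.

noncompetitive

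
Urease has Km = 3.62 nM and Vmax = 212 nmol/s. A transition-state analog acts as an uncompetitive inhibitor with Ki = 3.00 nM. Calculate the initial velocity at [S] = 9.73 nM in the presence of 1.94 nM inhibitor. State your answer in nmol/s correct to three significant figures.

With α = 1 + [I]/Ki = 1 + 1.94/3.00 = 1.647, the uncompetitive rate law is v = (Vmax/α)·[S] / (Km/α + [S]).
v = (212/1.647)×9.73 / (3.62/1.647 + 9.73) = 1253/11.93 = 105 nmol/s.

105 nmol/s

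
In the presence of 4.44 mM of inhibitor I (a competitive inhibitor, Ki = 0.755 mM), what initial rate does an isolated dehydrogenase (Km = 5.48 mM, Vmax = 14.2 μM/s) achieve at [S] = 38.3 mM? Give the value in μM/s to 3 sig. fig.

With α = 1 + [I]/Ki = 1 + 4.44/0.755 = 6.881, the competitive rate law is v = Vmax[S] / (αKm + [S]).
v = 14.2×38.3 / (6.881×5.48 + 38.3) = 543.9/76.01 = 7.16 μM/s.

7.16 μM/s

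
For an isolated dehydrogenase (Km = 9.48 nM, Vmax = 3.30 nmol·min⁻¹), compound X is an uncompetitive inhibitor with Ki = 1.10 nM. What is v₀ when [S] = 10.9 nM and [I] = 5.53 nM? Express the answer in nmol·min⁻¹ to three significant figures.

0.478 nmol·min⁻¹

With α = 1 + [I]/Ki = 1 + 5.53/1.10 = 6.027, the uncompetitive rate law is v = (Vmax/α)·[S] / (Km/α + [S]).
v = (3.30/6.027)×10.9 / (9.48/6.027 + 10.9) = 5.968/12.47 = 0.478 nmol·min⁻¹.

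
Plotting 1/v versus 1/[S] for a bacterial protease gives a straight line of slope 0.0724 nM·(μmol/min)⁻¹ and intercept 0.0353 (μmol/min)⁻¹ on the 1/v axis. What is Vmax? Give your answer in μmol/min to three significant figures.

28.3 μmol/min

The y-intercept of a Lineweaver–Burk plot equals 1/Vmax, so Vmax = 1/0.0353 = 28.3 μmol/min.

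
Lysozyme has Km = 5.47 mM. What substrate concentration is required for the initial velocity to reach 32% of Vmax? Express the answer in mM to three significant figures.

v/Vmax = [S]/(Km+[S]) = 0.32, so [S] = Km·0.32/(1 − 0.32) = 5.47 × 0.4706.
[S] = 2.57 mM.

2.57 mM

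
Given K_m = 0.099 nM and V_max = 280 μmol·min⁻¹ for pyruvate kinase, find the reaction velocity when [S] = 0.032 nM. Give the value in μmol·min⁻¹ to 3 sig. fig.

68.4 μmol·min⁻¹

v = Vmax·[S]/(Km + [S]) = 280 × 0.032 / (0.099 + 0.032)
  = 8.960 / 0.1310 = 68.4 μmol·min⁻¹.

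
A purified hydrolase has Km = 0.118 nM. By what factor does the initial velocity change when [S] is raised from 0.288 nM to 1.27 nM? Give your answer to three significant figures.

Since Vmax cancels, v₂/v₁ = [S]₂(Km+[S]₁) / [S]₁(Km+[S]₂).
= 1.27×(0.118+0.288) / (0.288×(0.118+1.27)) = 0.5156/0.3997 = 1.29.

1.29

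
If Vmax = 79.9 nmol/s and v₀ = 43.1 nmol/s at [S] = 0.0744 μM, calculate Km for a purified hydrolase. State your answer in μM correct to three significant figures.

From v = Vmax[S]/(Km+[S]), Km = [S](Vmax − v)/v.
Km = 0.0744 × (79.9 − 43.1) / 43.1 = 2.738/43.1 = 0.0635 μM.

0.0635 μM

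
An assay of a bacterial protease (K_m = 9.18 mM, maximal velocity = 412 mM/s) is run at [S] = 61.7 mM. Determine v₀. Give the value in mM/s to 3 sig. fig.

359 mM/s

v = Vmax·[S]/(Km + [S]) = 412 × 61.7 / (9.18 + 61.7)
  = 25420 / 70.88 = 359 mM/s.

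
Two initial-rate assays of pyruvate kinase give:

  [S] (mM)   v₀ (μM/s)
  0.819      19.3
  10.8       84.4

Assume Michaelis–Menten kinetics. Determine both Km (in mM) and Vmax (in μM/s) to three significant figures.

In reciprocal form, 1/v = (Km/Vmax)·(1/[S]) + 1/Vmax. The two points give (1/[S], 1/v) = (1.221, 0.05181) and (0.09259, 0.01185).
Slope = (0.05181 − 0.01185)/(1.221 − 0.09259) = 0.03542; intercept = 0.05181 − 0.03542×1.221 = 0.008569.
Vmax = 1/intercept = 117 μM/s; Km = slope × Vmax = 0.03542 × 117 = 4.13 mM.

Km = 4.13 mM; Vmax = 117 μM/s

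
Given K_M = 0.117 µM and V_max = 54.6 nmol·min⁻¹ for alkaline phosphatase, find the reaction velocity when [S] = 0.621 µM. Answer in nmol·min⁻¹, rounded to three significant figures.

v = Vmax·[S]/(Km + [S]) = 54.6 × 0.621 / (0.117 + 0.621)
  = 33.91 / 0.7380 = 45.9 nmol·min⁻¹.

45.9 nmol·min⁻¹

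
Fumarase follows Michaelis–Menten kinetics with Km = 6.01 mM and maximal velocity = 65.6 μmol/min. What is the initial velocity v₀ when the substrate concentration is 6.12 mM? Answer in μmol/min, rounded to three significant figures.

33.1 μmol/min

v = Vmax·[S]/(Km + [S]) = 65.6 × 6.12 / (6.01 + 6.12)
  = 401.5 / 12.13 = 33.1 μmol/min.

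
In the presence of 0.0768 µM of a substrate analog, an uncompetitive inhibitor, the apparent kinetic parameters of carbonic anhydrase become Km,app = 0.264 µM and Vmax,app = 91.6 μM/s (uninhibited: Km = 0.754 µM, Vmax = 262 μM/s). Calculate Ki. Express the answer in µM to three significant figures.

Uncompetitive: Vmax,app = Vmax/α (and Km,app = Km/α) with α = 1 + [I]/Ki.
α = Vmax/Vmax,app = 262/91.6 = 2.860.
Ki = [I]/(α − 1) = 0.0768/1.860 = 0.0413 µM.

0.0413 µM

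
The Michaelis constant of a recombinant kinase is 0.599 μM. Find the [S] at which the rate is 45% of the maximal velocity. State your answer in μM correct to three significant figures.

0.490 μM

v/Vmax = [S]/(Km+[S]) = 0.45, so [S] = Km·0.45/(1 − 0.45) = 0.599 × 0.8182.
[S] = 0.490 μM.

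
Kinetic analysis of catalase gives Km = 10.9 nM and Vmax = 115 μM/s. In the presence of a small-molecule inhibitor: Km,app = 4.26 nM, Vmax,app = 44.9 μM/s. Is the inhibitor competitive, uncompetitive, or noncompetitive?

uncompetitive

Both Km and Vmax decrease by the same factor (~2.56-fold) — characteristic of uncompetitive inhibition.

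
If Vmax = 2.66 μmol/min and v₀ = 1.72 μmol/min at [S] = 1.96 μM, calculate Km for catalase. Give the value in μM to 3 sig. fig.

v/Vmax = 1.72/2.66 = 0.6466 = [S]/(Km+[S]).
So Km + [S] = [S]/0.6466 = 3.031 μM, giving Km = 3.031 − 1.96 = 1.07 μM.

1.07 μM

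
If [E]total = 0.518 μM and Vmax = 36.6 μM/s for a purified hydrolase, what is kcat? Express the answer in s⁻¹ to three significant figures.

70.7 s⁻¹

kcat = Vmax/[E]total = 36.6 μM/s / 0.518 μM = 70.7 s⁻¹.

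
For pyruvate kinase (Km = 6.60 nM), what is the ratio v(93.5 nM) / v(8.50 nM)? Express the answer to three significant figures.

The fractional saturations are [S]/(Km+[S]) = 8.50/15.10 = 0.5629 and 93.5/100.1 = 0.9341.
v₂/v₁ is just their ratio: 0.9341/0.5629 = 1.66.

1.66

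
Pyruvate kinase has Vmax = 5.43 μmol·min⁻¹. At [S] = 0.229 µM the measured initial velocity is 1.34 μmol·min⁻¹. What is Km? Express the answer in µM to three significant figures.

0.699 µM

v/Vmax = 1.34/5.43 = 0.2468 = [S]/(Km+[S]).
So Km + [S] = [S]/0.2468 = 0.9280 µM, giving Km = 0.9280 − 0.229 = 0.699 µM.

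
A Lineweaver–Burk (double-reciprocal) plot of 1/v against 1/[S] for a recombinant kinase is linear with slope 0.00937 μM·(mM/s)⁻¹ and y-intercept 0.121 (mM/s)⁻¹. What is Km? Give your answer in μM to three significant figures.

0.0774 μM

y-intercept = 1/Vmax ⇒ Vmax = 8.26 mM/s; slope = Km/Vmax ⇒ Km = slope × Vmax.
Km = 0.00937 × 8.26 = 0.0774 μM.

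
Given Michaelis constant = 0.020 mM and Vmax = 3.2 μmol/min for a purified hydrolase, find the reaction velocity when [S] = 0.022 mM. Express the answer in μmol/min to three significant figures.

1.68 μmol/min

v = Vmax·[S]/(Km + [S]) = 3.2 × 0.022 / (0.020 + 0.022)
  = 0.07040 / 0.04200 = 1.68 μmol/min.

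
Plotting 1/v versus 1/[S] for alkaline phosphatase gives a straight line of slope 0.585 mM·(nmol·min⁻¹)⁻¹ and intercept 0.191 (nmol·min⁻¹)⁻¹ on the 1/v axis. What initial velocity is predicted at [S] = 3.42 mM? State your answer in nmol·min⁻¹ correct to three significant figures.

2.76 nmol·min⁻¹

The y-intercept is 1/Vmax, so Vmax = 1/0.191 = 5.24 nmol·min⁻¹.
The slope is Km/Vmax, so Km = 0.585 × 5.24 = 3.06 mM.
Then v = 5.24 × 3.42/(3.06 + 3.42) = 2.76 nmol·min⁻¹.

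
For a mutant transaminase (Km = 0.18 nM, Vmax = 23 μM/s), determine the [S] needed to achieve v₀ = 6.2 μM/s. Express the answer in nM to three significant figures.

0.0664 nM

The required fractional saturation is v/Vmax = 6.2/23 = 0.2696.
Then [S]/(Km+[S]) = 0.2696 ⇒ [S] = 0.18 × 0.2696/(1 − 0.2696) = 0.0664 nM.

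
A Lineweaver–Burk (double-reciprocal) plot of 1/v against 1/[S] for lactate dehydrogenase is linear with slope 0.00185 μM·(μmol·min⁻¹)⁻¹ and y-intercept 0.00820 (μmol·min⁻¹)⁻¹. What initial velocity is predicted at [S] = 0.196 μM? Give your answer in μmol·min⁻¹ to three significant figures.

The y-intercept is 1/Vmax, so Vmax = 1/0.00820 = 122 μmol·min⁻¹.
The slope is Km/Vmax, so Km = 0.00185 × 122 = 0.226 μM.
Then v = 122 × 0.196/(0.226 + 0.196) = 56.7 μmol·min⁻¹.

56.7 μmol·min⁻¹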